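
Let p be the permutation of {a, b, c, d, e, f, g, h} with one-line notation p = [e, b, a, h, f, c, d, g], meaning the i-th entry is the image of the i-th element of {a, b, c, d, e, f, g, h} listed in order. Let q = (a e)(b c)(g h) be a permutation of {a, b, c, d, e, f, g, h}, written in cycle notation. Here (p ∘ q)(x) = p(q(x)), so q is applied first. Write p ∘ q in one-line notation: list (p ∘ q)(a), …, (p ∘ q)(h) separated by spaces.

f a b h e c g d

(p ∘ q)(x) = p(q(x)). Computing each image: p(q(a)) = p(e) = f, p(q(b)) = p(c) = a, p(q(c)) = p(b) = b, p(q(d)) = p(d) = h, p(q(e)) = p(a) = e, p(q(f)) = p(f) = c, p(q(g)) = p(h) = g, p(q(h)) = p(g) = d.
Hence p ∘ q = [f a b h e c g d].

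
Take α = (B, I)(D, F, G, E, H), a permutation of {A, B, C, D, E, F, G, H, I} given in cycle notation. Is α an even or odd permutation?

odd

The cycle lengths are 5, 2, 1, 1.
A cycle of length ℓ contributes ℓ−1 transpositions, so α is a product of 4 + 1 = 5 transpositions — odd.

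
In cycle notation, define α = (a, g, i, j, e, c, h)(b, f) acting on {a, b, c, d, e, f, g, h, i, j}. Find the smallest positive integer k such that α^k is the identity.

The cycle type of α is (7, 2, 1).
Since disjoint cycles commute, ord(α) = lcm(7, 2) = 14.

14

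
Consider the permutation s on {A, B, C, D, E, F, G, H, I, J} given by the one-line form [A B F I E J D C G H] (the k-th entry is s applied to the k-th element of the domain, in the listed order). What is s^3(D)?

D

Tracing D → I → … returns to D after 3 steps, so D lies in a 3-cycle (D I G).
Since the cycle has length 3, s^3 acts on it the same as s^0 (3 mod 3 = 0).
So s^3(D) = D.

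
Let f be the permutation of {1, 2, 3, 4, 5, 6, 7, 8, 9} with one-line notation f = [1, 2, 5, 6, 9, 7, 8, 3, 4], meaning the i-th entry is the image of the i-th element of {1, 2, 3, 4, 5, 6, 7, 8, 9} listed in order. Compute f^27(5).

Tracing 5 → 9 → … returns to 5 after 7 steps, so 5 lies in a 7-cycle (3, 5, 9, 4, 6, 7, 8).
On a 7-cycle, f^7 is the identity, so f^27 = f^6 there (27 ≡ 6 mod 7).
Stepping 6 places around the cycle: 5 → 9 → 4 → 6 → 7 → 8 → 3.

3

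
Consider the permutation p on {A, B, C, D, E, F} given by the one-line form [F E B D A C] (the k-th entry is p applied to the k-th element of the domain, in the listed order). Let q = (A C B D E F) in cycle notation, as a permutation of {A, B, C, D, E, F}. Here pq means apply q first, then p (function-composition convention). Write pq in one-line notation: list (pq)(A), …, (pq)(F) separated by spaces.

For each element, apply q then p: A → C → B; B → D → D; C → B → E; D → E → A; E → F → C; F → A → F.
So pq in one-line form is B D E A C F.

B D E A C F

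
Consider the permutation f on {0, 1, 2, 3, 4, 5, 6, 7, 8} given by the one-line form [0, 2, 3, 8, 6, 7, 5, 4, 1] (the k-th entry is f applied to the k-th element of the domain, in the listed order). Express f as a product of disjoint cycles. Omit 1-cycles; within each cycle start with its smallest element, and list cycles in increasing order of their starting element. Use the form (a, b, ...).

From 1: 1 → 2 → 3 → 8 → 1, closing the cycle (1, 2, 3, 8).
Continuing from each remaining unvisited element yields (1, 2, 3, 8)(4, 6, 5, 7).

(1, 2, 3, 8)(4, 6, 5, 7)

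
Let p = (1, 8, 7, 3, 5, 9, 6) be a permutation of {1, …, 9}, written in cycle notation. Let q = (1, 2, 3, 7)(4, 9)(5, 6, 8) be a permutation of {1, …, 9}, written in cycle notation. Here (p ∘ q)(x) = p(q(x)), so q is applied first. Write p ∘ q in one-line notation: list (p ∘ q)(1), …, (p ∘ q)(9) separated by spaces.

(p ∘ q)(x) = p(q(x)). Computing each image: p(q(1)) = p(2) = 2, p(q(2)) = p(3) = 5, p(q(3)) = p(7) = 3, p(q(4)) = p(9) = 6, p(q(5)) = p(6) = 1, p(q(6)) = p(8) = 7, p(q(7)) = p(1) = 8, p(q(8)) = p(5) = 9, p(q(9)) = p(4) = 4.
Hence p ∘ q = [2 5 3 6 1 7 8 9 4].

2 5 3 6 1 7 8 9 4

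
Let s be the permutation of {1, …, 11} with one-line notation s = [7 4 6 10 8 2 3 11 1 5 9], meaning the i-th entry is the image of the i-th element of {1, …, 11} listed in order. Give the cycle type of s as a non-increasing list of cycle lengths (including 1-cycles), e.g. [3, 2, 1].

The disjoint cycles are (1 7 3 6 2 4 10 5 8 11 9), with lengths 11 in non-increasing order.

[11]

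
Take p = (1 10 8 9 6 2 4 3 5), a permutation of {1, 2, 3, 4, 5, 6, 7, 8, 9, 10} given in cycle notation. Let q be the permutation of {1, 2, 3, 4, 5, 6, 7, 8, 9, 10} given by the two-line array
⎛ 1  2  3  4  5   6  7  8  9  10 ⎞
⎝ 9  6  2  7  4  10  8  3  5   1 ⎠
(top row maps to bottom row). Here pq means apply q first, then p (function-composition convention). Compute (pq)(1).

q(1) = 9, then p(9) = 6; composing gives (pq)(1) = 6.

6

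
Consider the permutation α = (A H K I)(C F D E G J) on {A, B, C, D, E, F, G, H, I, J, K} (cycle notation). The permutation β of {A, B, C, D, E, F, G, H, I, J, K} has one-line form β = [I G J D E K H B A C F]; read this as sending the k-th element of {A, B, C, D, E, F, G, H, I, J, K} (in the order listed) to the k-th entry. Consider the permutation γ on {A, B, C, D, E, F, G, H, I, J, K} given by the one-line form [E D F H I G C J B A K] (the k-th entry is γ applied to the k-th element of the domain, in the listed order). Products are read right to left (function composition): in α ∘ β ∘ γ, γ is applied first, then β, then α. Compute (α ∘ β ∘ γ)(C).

Apply the permutations in order: γ(C) = F, then β(F) = K, then α(K) = I. So (α ∘ β ∘ γ)(C) = I.

I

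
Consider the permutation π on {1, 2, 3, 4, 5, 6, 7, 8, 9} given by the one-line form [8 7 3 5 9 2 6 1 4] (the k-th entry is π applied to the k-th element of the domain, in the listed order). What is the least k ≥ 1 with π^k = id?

Decomposing into disjoint cycles gives cycle lengths 3, 3, 2, 1.
The order of π is the least common multiple of its cycle lengths: lcm(3, 3, 2) = 6.

6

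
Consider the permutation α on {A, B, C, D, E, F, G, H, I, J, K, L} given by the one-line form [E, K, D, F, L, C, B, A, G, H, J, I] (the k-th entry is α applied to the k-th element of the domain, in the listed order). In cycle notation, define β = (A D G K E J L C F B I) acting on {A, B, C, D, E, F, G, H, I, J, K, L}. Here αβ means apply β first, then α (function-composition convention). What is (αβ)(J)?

I

(αβ)(J) = α(β(J)). β(J) = L, then α(L) = I. So (αβ)(J) = I.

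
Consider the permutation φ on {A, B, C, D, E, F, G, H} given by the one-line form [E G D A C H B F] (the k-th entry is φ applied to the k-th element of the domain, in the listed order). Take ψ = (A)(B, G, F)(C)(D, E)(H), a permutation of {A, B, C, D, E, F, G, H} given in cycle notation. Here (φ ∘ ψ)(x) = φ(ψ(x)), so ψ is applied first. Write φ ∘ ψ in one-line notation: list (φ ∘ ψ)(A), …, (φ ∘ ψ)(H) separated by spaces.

E B D C A G H F

(φ ∘ ψ)(x) = φ(ψ(x)). Computing each image: φ(ψ(A)) = φ(A) = E, φ(ψ(B)) = φ(G) = B, φ(ψ(C)) = φ(C) = D, φ(ψ(D)) = φ(E) = C, φ(ψ(E)) = φ(D) = A, φ(ψ(F)) = φ(B) = G, φ(ψ(G)) = φ(F) = H, φ(ψ(H)) = φ(H) = F.
Hence φ ∘ ψ = [E B D C A G H F].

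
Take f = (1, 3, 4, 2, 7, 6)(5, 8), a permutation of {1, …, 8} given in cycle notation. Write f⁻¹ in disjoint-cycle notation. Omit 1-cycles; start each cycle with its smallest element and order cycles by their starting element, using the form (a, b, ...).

(1, 6, 7, 2, 4, 3)(5, 8)

Inverting a permutation written in cycle notation just reverses the order within every cycle.
Reversing each cycle of f and rotating so the smallest element leads gives (1, 6, 7, 2, 4, 3)(5, 8).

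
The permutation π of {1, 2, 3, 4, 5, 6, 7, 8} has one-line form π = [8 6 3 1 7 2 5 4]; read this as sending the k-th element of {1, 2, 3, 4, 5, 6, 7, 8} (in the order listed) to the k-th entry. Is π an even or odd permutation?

In disjoint-cycle form the cycle lengths are 3, 2, 2, 1.
A cycle is odd iff its length is even; π has 2 even-length cycles, so sgn(π) = (−1)^2 and π is even.

even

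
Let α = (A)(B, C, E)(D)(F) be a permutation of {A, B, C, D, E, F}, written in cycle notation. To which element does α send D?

The 1-cycle (D) fixes D, so α(D) = D.

D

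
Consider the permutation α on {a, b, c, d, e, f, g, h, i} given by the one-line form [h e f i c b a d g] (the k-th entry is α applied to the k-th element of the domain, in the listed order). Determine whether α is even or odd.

In disjoint-cycle form the cycle lengths are 5, 4.
A cycle of length ℓ contributes ℓ−1 transpositions, so α is a product of 4 + 3 = 7 transpositions — odd.

odd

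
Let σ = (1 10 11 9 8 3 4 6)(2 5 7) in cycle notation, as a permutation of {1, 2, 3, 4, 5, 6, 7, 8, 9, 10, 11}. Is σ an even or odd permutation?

odd

The cycle lengths are 8, 3.
A cycle is odd iff its length is even; σ has 1 even-length cycle, so sgn(σ) = (−1)^1 and σ is odd.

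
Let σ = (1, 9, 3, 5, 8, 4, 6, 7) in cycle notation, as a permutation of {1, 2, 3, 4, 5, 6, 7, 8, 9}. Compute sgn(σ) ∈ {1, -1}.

-1

The cycle lengths are 8, 1.
A cycle of length ℓ contributes ℓ−1 transpositions, so σ is a product of 7 transpositions — odd.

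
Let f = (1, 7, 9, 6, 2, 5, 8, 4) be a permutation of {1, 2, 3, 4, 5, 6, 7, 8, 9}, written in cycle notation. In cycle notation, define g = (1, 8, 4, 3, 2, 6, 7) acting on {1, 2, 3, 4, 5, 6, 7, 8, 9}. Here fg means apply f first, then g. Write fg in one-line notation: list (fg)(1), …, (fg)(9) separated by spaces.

(fg)(x) = g(f(x)). Computing each image: g(f(1)) = g(7) = 1, g(f(2)) = g(5) = 5, g(f(3)) = g(3) = 2, g(f(4)) = g(1) = 8, g(f(5)) = g(8) = 4, g(f(6)) = g(2) = 6, g(f(7)) = g(9) = 9, g(f(8)) = g(4) = 3, g(f(9)) = g(6) = 7.
Hence fg = [1 5 2 8 4 6 9 3 7].

1 5 2 8 4 6 9 3 7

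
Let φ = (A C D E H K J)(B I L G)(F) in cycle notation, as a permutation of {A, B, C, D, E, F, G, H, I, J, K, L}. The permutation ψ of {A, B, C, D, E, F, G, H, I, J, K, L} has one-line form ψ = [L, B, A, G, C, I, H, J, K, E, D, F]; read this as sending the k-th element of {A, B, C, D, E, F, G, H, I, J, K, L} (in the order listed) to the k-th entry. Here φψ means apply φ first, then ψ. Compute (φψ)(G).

(φψ)(G) = ψ(φ(G)). φ(G) = B, then ψ(B) = B. So (φψ)(G) = B.

B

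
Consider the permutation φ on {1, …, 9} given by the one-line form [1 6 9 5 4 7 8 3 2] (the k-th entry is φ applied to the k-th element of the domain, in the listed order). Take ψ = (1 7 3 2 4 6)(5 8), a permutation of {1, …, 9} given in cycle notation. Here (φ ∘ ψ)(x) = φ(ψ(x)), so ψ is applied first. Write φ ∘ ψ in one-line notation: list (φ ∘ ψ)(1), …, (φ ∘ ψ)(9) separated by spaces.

8 5 6 7 3 1 9 4 2

(φ ∘ ψ)(x) = φ(ψ(x)). Computing each image: φ(ψ(1)) = φ(7) = 8, φ(ψ(2)) = φ(4) = 5, φ(ψ(3)) = φ(2) = 6, φ(ψ(4)) = φ(6) = 7, φ(ψ(5)) = φ(8) = 3, φ(ψ(6)) = φ(1) = 1, φ(ψ(7)) = φ(3) = 9, φ(ψ(8)) = φ(5) = 4, φ(ψ(9)) = φ(9) = 2.
Hence φ ∘ ψ = [8 5 6 7 3 1 9 4 2].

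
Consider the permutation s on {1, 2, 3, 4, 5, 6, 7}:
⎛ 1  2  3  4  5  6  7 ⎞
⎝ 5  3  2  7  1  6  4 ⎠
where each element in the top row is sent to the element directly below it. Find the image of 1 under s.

The entry below 1 in the array is 5, so s(1) = 5.

5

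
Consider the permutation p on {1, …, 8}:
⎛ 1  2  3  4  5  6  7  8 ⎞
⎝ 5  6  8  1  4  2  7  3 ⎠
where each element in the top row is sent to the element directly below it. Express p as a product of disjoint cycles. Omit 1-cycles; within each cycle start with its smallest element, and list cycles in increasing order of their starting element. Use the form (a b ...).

From 1: 1 → 5 → 4 → 1, closing the cycle (1 5 4).
Continuing from each remaining unvisited element yields (1 5 4)(2 6)(3 8).

(1 5 4)(2 6)(3 8)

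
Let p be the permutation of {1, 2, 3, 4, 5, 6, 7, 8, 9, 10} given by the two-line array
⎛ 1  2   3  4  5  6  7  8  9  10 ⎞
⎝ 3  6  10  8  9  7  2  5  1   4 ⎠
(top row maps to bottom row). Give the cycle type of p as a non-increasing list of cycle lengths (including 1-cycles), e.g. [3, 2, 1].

[7, 3]

The disjoint cycles are (1, 3, 10, 4, 8, 5, 9)(2, 6, 7), with lengths 7, 3 in non-increasing order.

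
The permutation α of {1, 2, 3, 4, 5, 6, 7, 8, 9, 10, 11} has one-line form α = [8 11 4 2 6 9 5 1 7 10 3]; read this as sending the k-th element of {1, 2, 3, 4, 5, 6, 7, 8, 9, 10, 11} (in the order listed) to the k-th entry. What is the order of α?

Decomposing into disjoint cycles gives cycle lengths 4, 4, 2, 1.
Since disjoint cycles commute, ord(α) = lcm(4, 4, 2) = 4.

4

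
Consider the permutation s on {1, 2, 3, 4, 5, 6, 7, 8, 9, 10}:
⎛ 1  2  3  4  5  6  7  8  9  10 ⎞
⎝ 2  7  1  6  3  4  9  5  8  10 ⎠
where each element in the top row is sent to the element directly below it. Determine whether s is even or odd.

In disjoint-cycle form the cycle lengths are 7, 2, 1.
A cycle of length ℓ contributes ℓ−1 transpositions, so s is a product of 6 + 1 = 7 transpositions — odd.

odd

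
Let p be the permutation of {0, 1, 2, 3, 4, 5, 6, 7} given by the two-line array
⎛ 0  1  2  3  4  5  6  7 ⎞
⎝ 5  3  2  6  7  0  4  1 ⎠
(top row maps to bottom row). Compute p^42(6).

7

Tracing 6 → 4 → … returns to 6 after 5 steps, so 6 lies in a 5-cycle (1, 3, 6, 4, 7).
Since the cycle has length 5, p^42 acts on it the same as p^2 (42 mod 5 = 2).
Advancing 2 steps from 6: 6 → 4 → 7.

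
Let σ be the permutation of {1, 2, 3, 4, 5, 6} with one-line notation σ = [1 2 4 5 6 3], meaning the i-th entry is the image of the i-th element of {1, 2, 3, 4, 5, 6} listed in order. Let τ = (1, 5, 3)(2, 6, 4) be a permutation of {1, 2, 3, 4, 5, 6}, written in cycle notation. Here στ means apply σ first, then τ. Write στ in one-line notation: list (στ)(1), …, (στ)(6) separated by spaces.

(στ)(x) = τ(σ(x)). Computing each image: τ(σ(1)) = τ(1) = 5, τ(σ(2)) = τ(2) = 6, τ(σ(3)) = τ(4) = 2, τ(σ(4)) = τ(5) = 3, τ(σ(5)) = τ(6) = 4, τ(σ(6)) = τ(3) = 1.
Hence στ = [5 6 2 3 4 1].

5 6 2 3 4 1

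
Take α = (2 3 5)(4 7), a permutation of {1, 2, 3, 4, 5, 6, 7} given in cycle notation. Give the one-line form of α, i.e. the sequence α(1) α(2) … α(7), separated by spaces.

1 3 5 7 2 6 4

Each element maps to the next entry in its cycle (wrapping to the front): 1→1, 2→3, 3→5, 4→7, 5→2, 6→6, 7→4.
Listing these in domain order gives 1 3 5 7 2 6 4.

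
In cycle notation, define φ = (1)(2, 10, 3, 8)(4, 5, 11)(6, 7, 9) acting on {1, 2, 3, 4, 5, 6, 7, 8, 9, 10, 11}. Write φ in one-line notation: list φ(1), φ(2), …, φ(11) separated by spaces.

Reading each image from the cycles: 1↦1, 2↦10, 3↦8, 4↦5, 5↦11, 6↦7, 7↦9, 8↦2, 9↦6, 10↦3, 11↦4.
Listing these in domain order gives 1 10 8 5 11 7 9 2 6 3 4.

1 10 8 5 11 7 9 2 6 3 4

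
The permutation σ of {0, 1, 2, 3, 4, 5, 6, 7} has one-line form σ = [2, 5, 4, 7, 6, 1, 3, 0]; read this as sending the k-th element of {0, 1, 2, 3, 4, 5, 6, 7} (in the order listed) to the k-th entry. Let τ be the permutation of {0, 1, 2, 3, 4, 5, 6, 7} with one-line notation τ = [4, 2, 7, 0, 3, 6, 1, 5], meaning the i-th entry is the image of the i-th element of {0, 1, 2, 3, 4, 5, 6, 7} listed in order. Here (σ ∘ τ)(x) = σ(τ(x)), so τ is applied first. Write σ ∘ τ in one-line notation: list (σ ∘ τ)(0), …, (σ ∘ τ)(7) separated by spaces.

(σ ∘ τ)(x) = σ(τ(x)). Computing each image: σ(τ(0)) = σ(4) = 6, σ(τ(1)) = σ(2) = 4, σ(τ(2)) = σ(7) = 0, σ(τ(3)) = σ(0) = 2, σ(τ(4)) = σ(3) = 7, σ(τ(5)) = σ(6) = 3, σ(τ(6)) = σ(1) = 5, σ(τ(7)) = σ(5) = 1.
Hence σ ∘ τ = [6 4 0 2 7 3 5 1].

6 4 0 2 7 3 5 1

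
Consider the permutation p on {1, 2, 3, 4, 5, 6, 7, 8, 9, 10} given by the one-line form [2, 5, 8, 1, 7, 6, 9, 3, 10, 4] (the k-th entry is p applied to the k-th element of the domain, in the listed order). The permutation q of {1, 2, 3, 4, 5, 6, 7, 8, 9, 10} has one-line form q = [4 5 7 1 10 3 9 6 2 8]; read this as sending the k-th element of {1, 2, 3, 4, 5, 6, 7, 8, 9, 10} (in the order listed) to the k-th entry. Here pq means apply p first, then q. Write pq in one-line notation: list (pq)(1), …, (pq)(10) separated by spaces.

5 10 6 4 9 3 2 7 8 1

(pq)(x) = q(p(x)). Computing each image: q(p(1)) = q(2) = 5, q(p(2)) = q(5) = 10, q(p(3)) = q(8) = 6, q(p(4)) = q(1) = 4, q(p(5)) = q(7) = 9, q(p(6)) = q(6) = 3, q(p(7)) = q(9) = 2, q(p(8)) = q(3) = 7, q(p(9)) = q(10) = 8, q(p(10)) = q(4) = 1.
Hence pq = [5 10 6 4 9 3 2 7 8 1].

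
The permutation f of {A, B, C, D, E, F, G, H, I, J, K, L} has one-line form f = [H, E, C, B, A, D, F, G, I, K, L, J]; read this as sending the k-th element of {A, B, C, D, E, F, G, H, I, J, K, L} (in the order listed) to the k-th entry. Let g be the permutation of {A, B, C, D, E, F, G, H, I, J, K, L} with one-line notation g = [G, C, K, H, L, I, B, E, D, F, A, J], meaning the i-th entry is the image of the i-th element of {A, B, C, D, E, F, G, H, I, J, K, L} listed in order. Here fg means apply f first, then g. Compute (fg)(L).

(fg)(L) = g(f(L)). f(L) = J, then g(J) = F. So (fg)(L) = F.

F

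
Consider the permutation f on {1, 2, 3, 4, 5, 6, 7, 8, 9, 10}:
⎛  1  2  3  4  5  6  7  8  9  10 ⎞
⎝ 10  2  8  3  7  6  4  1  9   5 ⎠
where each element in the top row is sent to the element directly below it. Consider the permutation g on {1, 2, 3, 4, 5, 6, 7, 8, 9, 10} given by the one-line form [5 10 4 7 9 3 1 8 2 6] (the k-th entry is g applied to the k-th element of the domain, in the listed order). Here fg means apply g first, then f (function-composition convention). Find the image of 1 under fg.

First apply g: g(1) = 5, then f(5) = 7. Thus (fg)(1) = 7.

7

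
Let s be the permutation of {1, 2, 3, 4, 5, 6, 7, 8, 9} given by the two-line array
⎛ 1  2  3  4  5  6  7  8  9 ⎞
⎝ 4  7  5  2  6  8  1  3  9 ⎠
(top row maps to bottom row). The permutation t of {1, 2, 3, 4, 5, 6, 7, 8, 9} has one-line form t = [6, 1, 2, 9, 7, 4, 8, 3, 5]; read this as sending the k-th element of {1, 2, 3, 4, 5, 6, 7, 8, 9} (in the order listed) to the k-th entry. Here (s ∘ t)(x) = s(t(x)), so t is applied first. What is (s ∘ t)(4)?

9

(s ∘ t)(4) = s(t(4)). t(4) = 9, then s(9) = 9. So (s ∘ t)(4) = 9.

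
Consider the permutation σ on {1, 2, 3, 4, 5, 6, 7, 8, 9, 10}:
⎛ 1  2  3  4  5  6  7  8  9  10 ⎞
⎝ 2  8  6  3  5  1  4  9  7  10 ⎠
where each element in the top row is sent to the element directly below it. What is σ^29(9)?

Tracing 9 → 7 → … returns to 9 after 8 steps, so 9 lies in an 8-cycle (1, 2, 8, 9, 7, 4, 3, 6).
Since the cycle has length 8, σ^29 acts on it the same as σ^5 (29 mod 8 = 5).
Stepping 5 places around the cycle: 9 → 7 → 4 → 3 → 6 → 1.

1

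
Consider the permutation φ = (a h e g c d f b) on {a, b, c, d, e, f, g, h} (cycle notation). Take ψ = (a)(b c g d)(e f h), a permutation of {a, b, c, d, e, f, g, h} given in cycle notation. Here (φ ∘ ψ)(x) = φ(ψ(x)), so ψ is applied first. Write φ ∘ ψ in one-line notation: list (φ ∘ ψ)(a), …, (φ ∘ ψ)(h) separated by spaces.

(φ ∘ ψ)(x) = φ(ψ(x)). Computing each image: φ(ψ(a)) = φ(a) = h, φ(ψ(b)) = φ(c) = d, φ(ψ(c)) = φ(g) = c, φ(ψ(d)) = φ(b) = a, φ(ψ(e)) = φ(f) = b, φ(ψ(f)) = φ(h) = e, φ(ψ(g)) = φ(d) = f, φ(ψ(h)) = φ(e) = g.
Hence φ ∘ ψ = [h d c a b e f g].

h d c a b e f g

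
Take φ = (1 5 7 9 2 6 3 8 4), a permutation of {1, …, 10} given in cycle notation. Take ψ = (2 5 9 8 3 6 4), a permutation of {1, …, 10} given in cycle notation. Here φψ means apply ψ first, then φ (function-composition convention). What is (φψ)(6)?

(φψ)(6) = φ(ψ(6)). ψ(6) = 4, then φ(4) = 1. So (φψ)(6) = 1.

1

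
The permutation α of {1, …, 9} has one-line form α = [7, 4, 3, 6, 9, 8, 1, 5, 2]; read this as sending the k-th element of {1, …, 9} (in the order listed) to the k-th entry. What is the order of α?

Decomposing into disjoint cycles gives cycle lengths 6, 2, 1.
The order is lcm(6, 2) = 6.

6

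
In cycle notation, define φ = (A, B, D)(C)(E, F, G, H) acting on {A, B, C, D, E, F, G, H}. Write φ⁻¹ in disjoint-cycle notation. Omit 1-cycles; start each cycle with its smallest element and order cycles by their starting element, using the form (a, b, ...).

(A, D, B)(E, H, G, F)

Inverting a permutation written in cycle notation just reverses the order within every cycle.
Reversing each cycle of φ and rotating so the smallest element leads gives (A, D, B)(E, H, G, F).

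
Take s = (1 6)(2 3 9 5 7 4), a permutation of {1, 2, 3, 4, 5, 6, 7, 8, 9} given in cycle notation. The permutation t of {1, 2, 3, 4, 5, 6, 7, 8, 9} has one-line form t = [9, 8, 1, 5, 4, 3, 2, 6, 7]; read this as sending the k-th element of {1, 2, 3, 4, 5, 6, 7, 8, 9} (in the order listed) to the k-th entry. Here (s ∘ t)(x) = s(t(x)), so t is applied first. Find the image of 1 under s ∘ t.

First apply t: t(1) = 9, then s(9) = 5. Thus (s ∘ t)(1) = 5.

5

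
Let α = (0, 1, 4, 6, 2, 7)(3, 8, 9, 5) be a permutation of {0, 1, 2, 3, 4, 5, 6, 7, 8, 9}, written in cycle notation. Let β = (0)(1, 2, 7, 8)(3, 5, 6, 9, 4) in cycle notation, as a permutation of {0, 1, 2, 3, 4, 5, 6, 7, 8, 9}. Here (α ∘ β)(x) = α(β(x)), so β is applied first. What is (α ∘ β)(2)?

First apply β: β(2) = 7, then α(7) = 0. Thus (α ∘ β)(2) = 0.

0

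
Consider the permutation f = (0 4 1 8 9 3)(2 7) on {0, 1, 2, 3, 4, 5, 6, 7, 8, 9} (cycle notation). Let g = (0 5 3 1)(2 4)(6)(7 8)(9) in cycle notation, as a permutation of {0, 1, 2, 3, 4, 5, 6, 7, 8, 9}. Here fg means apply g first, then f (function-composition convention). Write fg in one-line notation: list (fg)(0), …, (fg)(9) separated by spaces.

5 4 1 8 7 0 6 9 2 3

(fg)(x) = f(g(x)). Computing each image: f(g(0)) = f(5) = 5, f(g(1)) = f(0) = 4, f(g(2)) = f(4) = 1, f(g(3)) = f(1) = 8, f(g(4)) = f(2) = 7, f(g(5)) = f(3) = 0, f(g(6)) = f(6) = 6, f(g(7)) = f(8) = 9, f(g(8)) = f(7) = 2, f(g(9)) = f(9) = 3.
Hence fg = [5 4 1 8 7 0 6 9 2 3].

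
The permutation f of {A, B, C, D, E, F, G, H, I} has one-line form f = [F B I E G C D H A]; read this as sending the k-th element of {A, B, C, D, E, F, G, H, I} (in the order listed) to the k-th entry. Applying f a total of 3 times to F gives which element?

Tracing F → C → … returns to F after 4 steps, so F lies in a 4-cycle (A F C I).
Advancing 3 steps from F: F → C → I → A.

A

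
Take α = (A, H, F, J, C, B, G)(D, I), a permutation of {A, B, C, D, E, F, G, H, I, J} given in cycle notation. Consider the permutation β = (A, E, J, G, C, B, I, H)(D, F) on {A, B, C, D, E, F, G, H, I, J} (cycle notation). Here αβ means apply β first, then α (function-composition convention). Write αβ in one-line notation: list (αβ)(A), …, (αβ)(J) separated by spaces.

(αβ)(x) = α(β(x)). Computing each image: α(β(A)) = α(E) = E, α(β(B)) = α(I) = D, α(β(C)) = α(B) = G, α(β(D)) = α(F) = J, α(β(E)) = α(J) = C, α(β(F)) = α(D) = I, α(β(G)) = α(C) = B, α(β(H)) = α(A) = H, α(β(I)) = α(H) = F, α(β(J)) = α(G) = A.
Hence αβ = [E D G J C I B H F A].

E D G J C I B H F A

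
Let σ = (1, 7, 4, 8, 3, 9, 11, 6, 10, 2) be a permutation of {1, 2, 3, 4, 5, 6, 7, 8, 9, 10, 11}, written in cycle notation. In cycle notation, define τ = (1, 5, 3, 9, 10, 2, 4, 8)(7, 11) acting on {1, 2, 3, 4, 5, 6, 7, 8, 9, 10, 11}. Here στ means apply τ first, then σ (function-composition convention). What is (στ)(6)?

τ(6) = 6, then σ(6) = 10; composing gives (στ)(6) = 10.

10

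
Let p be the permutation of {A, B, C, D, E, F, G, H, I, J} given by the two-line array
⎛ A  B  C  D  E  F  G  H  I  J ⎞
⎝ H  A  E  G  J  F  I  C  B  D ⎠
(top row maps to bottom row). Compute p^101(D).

I

Tracing D → G → … returns to D after 9 steps, so D lies in a 9-cycle (A H C E J D G I B).
Since the cycle has length 9, p^101 acts on it the same as p^2 (101 mod 9 = 2).
Advancing 2 steps from D: D → G → I.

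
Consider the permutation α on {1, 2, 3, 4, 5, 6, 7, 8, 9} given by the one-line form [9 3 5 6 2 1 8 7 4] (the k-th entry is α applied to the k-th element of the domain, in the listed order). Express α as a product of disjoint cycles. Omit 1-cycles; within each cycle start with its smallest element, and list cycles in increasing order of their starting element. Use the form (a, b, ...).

(1, 9, 4, 6)(2, 3, 5)(7, 8)

Iterating α from 1 gives 1 → 9 → 4 → 6 → 1; that is the 4-cycle (1, 9, 4, 6).
Continuing from each remaining unvisited element yields (1, 9, 4, 6)(2, 3, 5)(7, 8).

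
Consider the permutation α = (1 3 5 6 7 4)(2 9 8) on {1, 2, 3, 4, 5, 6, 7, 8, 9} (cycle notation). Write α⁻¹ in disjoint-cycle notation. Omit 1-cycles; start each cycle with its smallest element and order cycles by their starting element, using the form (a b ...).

Inverting a permutation written in cycle notation just reverses the order within every cycle.
After reversing and putting each cycle's least element first, α⁻¹ = (1 4 7 6 5 3)(2 8 9).

(1 4 7 6 5 3)(2 8 9)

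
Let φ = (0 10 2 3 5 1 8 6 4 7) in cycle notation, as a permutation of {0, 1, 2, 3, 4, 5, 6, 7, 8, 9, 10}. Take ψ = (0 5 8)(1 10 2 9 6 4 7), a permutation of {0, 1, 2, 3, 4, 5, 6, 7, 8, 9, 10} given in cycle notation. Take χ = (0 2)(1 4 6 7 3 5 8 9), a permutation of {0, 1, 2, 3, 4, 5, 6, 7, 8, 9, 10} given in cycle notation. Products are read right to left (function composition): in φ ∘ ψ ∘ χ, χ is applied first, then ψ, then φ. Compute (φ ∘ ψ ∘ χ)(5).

(φ ∘ ψ ∘ χ)(5) = φ(ψ(χ(5))). χ(5) = 8, then ψ(8) = 0, then φ(0) = 10, so the result is 10.

10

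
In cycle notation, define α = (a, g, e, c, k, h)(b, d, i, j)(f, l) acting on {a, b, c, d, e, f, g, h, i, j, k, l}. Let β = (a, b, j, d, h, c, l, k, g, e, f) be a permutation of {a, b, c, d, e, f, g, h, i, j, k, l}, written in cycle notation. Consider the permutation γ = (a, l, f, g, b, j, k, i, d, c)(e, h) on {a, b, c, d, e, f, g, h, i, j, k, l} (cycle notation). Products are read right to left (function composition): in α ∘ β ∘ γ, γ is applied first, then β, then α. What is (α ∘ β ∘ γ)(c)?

Apply the permutations in order: γ(c) = a, then β(a) = b, then α(b) = d. So (α ∘ β ∘ γ)(c) = d.

d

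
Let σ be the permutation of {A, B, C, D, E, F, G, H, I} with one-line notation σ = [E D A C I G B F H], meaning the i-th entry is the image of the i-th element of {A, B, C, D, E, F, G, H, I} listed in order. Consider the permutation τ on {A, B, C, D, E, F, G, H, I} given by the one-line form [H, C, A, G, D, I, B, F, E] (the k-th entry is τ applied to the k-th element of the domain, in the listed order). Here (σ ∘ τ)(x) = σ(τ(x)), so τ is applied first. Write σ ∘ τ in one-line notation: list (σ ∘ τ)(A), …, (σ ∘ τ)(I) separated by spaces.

F A E B C H D G I

Chase each element through τ then σ: A → H → F; B → C → A; C → A → E; D → G → B; E → D → C; F → I → H; G → B → D; H → F → G; I → E → I.
Collecting the images, σ ∘ τ = [F A E B C H D G I].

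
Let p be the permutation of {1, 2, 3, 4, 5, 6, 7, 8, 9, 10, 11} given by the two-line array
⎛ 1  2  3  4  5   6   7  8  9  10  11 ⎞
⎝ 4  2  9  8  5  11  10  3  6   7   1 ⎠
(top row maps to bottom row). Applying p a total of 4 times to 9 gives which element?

Tracing 9 → 6 → … returns to 9 after 7 steps, so 9 lies in a 7-cycle (1 4 8 3 9 6 11).
Advancing 4 steps from 9: 9 → 6 → 11 → 1 → 4.

4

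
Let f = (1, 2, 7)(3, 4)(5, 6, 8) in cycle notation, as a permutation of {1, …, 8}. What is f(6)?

8

In the cycle (5, 6, 8), 6 is followed by 8, so f(6) = 8.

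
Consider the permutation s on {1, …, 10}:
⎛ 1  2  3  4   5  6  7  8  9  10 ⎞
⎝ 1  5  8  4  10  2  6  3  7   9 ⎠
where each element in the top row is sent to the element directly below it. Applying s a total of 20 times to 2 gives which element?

10

Tracing 2 → 5 → … returns to 2 after 6 steps, so 2 lies in a 6-cycle (2, 5, 10, 9, 7, 6).
Powers repeat with period 6 on this cycle, and 20 mod 6 = 2, so s^20(2) = s^2(2).
Stepping 2 places around the cycle: 2 → 5 → 10.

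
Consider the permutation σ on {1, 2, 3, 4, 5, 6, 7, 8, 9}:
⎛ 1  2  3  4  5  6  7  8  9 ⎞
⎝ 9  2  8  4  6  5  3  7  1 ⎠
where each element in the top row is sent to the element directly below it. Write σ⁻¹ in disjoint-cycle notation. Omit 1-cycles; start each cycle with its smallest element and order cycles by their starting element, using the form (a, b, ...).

(1, 9)(3, 7, 8)(5, 6)

First write σ in disjoint cycles: (1, 9)(3, 8, 7)(5, 6).
Reversing each cycle (and rotating so the smallest element leads) gives σ⁻¹ = (1, 9)(3, 7, 8)(5, 6).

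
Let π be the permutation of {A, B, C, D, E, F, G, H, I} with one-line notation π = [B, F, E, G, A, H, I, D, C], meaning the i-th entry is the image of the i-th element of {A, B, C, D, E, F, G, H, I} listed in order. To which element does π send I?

I is element number 9 of the domain, and entry number 9 of the one-line form is C, so π(I) = C.

C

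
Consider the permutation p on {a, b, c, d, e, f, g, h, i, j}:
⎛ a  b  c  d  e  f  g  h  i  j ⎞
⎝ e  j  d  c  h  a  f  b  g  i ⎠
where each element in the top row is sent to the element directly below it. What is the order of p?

8

Decomposing into disjoint cycles gives cycle lengths 8, 2.
The order of p is the least common multiple of its cycle lengths: lcm(8, 2) = 8.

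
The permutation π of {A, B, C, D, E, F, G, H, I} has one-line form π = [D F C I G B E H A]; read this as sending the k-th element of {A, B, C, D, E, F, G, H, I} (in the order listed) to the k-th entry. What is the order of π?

Writing π as disjoint cycles, the cycle lengths are 3, 2, 2, 1, 1.
The order is lcm(3, 2, 2) = 6.

6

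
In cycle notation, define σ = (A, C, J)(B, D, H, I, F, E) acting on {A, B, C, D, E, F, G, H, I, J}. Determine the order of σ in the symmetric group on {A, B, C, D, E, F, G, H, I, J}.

The cycle type of σ is (6, 3, 1).
The order is lcm(6, 3) = 6.

6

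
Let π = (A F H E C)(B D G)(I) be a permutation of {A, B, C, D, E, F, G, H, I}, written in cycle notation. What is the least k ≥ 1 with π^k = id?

15

The disjoint cycles have lengths 5, 3, 1.
The order of π is the least common multiple of its cycle lengths: lcm(5, 3) = 15.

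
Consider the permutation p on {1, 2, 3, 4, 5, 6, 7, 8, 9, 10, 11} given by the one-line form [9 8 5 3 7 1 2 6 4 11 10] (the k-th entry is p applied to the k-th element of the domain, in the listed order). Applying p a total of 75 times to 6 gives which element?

Tracing 6 → 1 → … returns to 6 after 9 steps, so 6 lies in a 9-cycle (1, 9, 4, 3, 5, 7, 2, 8, 6).
On a 9-cycle, p^9 is the identity, so p^75 = p^3 there (75 ≡ 3 mod 9).
Stepping 3 places around the cycle: 6 → 1 → 9 → 4.

4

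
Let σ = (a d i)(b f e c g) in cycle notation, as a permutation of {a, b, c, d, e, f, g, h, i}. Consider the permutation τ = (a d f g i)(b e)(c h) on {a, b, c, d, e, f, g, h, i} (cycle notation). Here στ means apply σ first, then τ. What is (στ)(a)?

σ(a) = d, then τ(d) = f; composing gives (στ)(a) = f.

f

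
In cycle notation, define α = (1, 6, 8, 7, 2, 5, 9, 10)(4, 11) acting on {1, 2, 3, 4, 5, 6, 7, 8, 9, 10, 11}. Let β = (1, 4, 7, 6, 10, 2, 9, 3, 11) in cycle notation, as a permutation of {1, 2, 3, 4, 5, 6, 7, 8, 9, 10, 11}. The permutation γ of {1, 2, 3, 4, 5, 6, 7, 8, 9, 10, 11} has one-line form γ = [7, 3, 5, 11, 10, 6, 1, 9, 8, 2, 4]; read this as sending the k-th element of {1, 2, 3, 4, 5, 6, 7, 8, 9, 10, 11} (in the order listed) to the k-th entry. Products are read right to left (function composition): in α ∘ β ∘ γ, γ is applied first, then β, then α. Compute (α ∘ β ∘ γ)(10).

10

Apply the permutations in order: γ(10) = 2, then β(2) = 9, then α(9) = 10. So (α ∘ β ∘ γ)(10) = 10.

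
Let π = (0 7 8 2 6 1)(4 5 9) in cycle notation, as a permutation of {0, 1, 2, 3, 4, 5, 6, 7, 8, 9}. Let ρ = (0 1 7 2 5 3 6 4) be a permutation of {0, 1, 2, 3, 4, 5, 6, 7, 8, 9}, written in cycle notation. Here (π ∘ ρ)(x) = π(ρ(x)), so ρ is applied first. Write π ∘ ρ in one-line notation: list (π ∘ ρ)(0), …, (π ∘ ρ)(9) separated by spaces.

(π ∘ ρ)(x) = π(ρ(x)). Computing each image: π(ρ(0)) = π(1) = 0, π(ρ(1)) = π(7) = 8, π(ρ(2)) = π(5) = 9, π(ρ(3)) = π(6) = 1, π(ρ(4)) = π(0) = 7, π(ρ(5)) = π(3) = 3, π(ρ(6)) = π(4) = 5, π(ρ(7)) = π(2) = 6, π(ρ(8)) = π(8) = 2, π(ρ(9)) = π(9) = 4.
Hence π ∘ ρ = [0 8 9 1 7 3 5 6 2 4].

0 8 9 1 7 3 5 6 2 4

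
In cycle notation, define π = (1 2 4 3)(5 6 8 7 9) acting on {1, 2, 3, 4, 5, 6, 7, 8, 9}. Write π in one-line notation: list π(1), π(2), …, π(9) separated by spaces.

2 4 1 3 6 8 9 7 5

Reading each image from the cycles: 1→2, 2→4, 3→1, 4→3, 5→6, 6→8, 7→9, 8→7, 9→5.
Listing these in domain order gives 2 4 1 3 6 8 9 7 5.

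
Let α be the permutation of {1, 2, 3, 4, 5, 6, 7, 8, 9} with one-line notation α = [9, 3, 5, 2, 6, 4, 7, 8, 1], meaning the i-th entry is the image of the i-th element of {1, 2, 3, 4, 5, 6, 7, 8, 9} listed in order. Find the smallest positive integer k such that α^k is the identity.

Writing α as disjoint cycles, the cycle lengths are 5, 2, 1, 1.
The order of α is the least common multiple of its cycle lengths: lcm(5, 2) = 10.

10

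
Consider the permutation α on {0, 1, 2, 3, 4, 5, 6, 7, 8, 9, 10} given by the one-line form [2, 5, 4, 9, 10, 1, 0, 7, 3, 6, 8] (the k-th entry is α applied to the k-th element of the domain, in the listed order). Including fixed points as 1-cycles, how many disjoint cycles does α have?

The cycle decomposition is (0, 2, 4, 10, 8, 3, 9, 6)(1, 5)(7), which has 3 cycles (counting 1-cycles).

3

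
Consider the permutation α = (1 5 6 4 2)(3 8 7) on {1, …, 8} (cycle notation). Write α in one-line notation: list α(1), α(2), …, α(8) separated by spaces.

Reading each image from the cycles: 1→5, 2→1, 3→8, 4→2, 5→6, 6→4, 7→3, 8→7.
So the one-line form is 5 1 8 2 6 4 3 7.

5 1 8 2 6 4 3 7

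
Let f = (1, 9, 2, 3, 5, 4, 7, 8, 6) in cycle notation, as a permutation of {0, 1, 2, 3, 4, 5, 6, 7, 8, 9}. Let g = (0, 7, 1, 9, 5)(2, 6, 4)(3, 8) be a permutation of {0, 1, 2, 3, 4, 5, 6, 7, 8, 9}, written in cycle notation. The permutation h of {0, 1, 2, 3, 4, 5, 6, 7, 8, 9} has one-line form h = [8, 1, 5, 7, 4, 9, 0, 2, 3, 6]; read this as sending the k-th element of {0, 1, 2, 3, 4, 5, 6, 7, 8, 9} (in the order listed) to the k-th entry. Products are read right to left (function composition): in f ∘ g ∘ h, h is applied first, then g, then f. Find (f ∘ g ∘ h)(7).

1

Apply the permutations in order: h(7) = 2, then g(2) = 6, then f(6) = 1. So (f ∘ g ∘ h)(7) = 1.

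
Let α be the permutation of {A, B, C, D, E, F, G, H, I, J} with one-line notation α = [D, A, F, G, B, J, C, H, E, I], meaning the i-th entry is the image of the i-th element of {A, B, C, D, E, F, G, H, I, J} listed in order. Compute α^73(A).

Tracing A → D → … returns to A after 9 steps, so A lies in a 9-cycle (A, D, G, C, F, J, I, E, B).
Powers repeat with period 9 on this cycle, and 73 mod 9 = 1, so α^73(A) = α^1(A).
Stepping 1 place around the cycle: A → D.

D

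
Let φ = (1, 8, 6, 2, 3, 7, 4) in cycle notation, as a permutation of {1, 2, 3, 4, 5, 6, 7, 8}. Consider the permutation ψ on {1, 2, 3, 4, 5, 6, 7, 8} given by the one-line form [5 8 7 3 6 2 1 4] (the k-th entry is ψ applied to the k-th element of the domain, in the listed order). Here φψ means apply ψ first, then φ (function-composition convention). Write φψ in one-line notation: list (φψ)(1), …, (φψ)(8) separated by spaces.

5 6 4 7 2 3 8 1

Chase each element through ψ then φ: 1 → 5 → 5; 2 → 8 → 6; 3 → 7 → 4; 4 → 3 → 7; 5 → 6 → 2; 6 → 2 → 3; 7 → 1 → 8; 8 → 4 → 1.
So φψ in one-line form is 5 6 4 7 2 3 8 1.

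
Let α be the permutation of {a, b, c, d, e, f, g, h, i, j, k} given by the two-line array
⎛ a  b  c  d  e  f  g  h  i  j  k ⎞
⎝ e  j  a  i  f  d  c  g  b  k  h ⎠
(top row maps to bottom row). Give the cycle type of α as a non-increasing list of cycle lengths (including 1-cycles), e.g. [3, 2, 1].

[11]

The disjoint cycles are (a e f d i b j k h g c), with lengths 11 in non-increasing order.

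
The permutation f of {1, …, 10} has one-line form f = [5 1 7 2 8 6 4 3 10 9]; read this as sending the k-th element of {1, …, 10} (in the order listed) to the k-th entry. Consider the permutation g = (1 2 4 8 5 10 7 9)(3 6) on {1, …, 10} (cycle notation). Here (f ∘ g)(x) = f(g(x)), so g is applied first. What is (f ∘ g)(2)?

2

First apply g: g(2) = 4, then f(4) = 2. Thus (f ∘ g)(2) = 2.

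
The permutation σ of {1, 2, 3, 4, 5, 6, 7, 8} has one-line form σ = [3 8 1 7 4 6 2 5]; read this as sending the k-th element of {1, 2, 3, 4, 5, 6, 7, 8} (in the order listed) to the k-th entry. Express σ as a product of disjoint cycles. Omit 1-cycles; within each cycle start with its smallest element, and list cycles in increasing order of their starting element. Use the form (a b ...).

Start at 1 and follow images: 1 → 3 → 1, giving the cycle (1 3).
Continuing from each remaining unvisited element yields (1 3)(2 8 5 4 7).

(1 3)(2 8 5 4 7)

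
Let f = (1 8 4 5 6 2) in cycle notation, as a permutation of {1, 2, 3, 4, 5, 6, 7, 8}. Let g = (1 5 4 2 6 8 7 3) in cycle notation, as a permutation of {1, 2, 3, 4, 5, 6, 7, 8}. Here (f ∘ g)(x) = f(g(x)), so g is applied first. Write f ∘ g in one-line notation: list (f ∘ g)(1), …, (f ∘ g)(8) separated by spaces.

For each element, apply g then f: 1 → 5 → 6; 2 → 6 → 2; 3 → 1 → 8; 4 → 2 → 1; 5 → 4 → 5; 6 → 8 → 4; 7 → 3 → 3; 8 → 7 → 7.
Collecting the images, f ∘ g = [6 2 8 1 5 4 3 7].

6 2 8 1 5 4 3 7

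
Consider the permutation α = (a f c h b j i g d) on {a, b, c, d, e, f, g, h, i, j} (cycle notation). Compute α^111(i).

i lies in the 9-cycle (a f c h b j i g d).
Since the cycle has length 9, α^111 acts on it the same as α^3 (111 mod 9 = 3).
Advancing 3 steps from i: i → g → d → a.

a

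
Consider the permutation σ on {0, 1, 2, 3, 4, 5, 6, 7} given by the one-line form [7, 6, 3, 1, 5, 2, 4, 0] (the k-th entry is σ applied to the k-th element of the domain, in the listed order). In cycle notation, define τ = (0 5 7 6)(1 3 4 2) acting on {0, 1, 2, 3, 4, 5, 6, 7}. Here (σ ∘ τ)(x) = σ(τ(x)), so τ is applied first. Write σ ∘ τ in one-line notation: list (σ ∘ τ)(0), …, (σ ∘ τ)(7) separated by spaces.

2 1 6 5 3 0 7 4

(σ ∘ τ)(x) = σ(τ(x)). Computing each image: σ(τ(0)) = σ(5) = 2, σ(τ(1)) = σ(3) = 1, σ(τ(2)) = σ(1) = 6, σ(τ(3)) = σ(4) = 5, σ(τ(4)) = σ(2) = 3, σ(τ(5)) = σ(7) = 0, σ(τ(6)) = σ(0) = 7, σ(τ(7)) = σ(6) = 4.
Hence σ ∘ τ = [2 1 6 5 3 0 7 4].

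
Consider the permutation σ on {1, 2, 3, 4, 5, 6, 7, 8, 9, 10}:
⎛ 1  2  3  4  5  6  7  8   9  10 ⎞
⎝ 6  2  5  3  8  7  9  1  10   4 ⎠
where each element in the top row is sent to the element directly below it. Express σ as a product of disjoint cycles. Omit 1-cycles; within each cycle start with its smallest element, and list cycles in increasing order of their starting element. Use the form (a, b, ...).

(1, 6, 7, 9, 10, 4, 3, 5, 8)

Start at 1 and follow images: 1 → 6 → 7 → 9 → 10 → 4 → 3 → 5 → 8 → 1, giving the cycle (1, 6, 7, 9, 10, 4, 3, 5, 8).
Continuing from each remaining unvisited element yields (1, 6, 7, 9, 10, 4, 3, 5, 8).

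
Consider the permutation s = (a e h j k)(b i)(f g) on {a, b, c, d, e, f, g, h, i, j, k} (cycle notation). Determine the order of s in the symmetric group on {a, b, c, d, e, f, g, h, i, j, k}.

10

The cycle type of s is (5, 2, 2, 1, 1).
The order of s is the least common multiple of its cycle lengths: lcm(5, 2, 2) = 10.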